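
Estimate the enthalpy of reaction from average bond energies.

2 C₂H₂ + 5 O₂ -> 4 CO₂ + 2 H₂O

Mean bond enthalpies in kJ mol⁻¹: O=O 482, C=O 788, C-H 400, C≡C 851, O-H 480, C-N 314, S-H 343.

Bonds broken (reactants):
  C≡C: 2 × 851 = 1702
  C-H: 4 × 400 = 1600
  O=O: 5 × 482 = 2410
  Σ(broken) = 5712 kJ
Bonds formed (products):
  C=O: 8 × 788 = 6304
  O-H: 4 × 480 = 1920
  Σ(formed) = 8224 kJ
ΔH = Σ(broken) − Σ(formed) = 5712 − 8224 = −2512 kJ

ΔH ≈ −2512 kJ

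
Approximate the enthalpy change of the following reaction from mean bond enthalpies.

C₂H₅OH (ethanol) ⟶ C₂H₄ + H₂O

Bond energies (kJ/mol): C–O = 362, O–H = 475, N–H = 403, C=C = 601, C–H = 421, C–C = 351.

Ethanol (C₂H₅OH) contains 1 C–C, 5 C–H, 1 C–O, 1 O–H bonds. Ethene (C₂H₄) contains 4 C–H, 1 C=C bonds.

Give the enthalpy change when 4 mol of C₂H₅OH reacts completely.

Bonds broken (reactants):
  C–C: 1 × 351 = 351
  C–H: 5 × 421 = 2105
  C–O: 1 × 362 = 362
  O–H: 1 × 475 = 475
  Σ(broken) = 3293 kJ
Bonds formed (products):
  C–H: 4 × 421 = 1684
  C=C: 1 × 601 = 601
  O–H: 2 × 475 = 950
  Σ(formed) = 3235 kJ
ΔH = Σ(broken) − Σ(formed) = 3293 − 3235 = +58 kJ
For 4× the reaction as written: 4 × (+58) = +232 kJ

ΔH = +232 kJ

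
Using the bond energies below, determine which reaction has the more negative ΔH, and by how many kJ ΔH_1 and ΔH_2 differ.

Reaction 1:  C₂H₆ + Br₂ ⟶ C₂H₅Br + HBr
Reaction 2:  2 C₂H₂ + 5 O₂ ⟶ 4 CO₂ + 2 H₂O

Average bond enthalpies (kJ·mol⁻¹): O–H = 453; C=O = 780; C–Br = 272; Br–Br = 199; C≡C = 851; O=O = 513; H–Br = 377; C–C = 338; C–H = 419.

Reaction 1:
  Bonds broken (reactants):
    Br–Br: 1 × 199 = 199
    C–C: 1 × 338 = 338
    C–H: 6 × 419 = 2514
    Σ(broken) = 3051 kJ
  Bonds formed (products):
    C–Br: 1 × 272 = 272
    C–C: 1 × 338 = 338
    C–H: 5 × 419 = 2095
    H–Br: 1 × 377 = 377
    Σ(formed) = 3082 kJ
  ΔH_1 = 3051 − 3082 = −31 kJ
Reaction 2:
  Bonds broken (reactants):
    C≡C: 2 × 851 = 1702
    C–H: 4 × 419 = 1676
    O=O: 5 × 513 = 2565
    Σ(broken) = 5943 kJ
  Bonds formed (products):
    C=O: 8 × 780 = 6240
    O–H: 4 × 453 = 1812
    Σ(formed) = 8052 kJ
  ΔH_2 = 5943 − 8052 = −2109 kJ
ΔH_1 − ΔH_2 = +2078 kJ, so reaction 2 has the more negative ΔH; |ΔH_1 − ΔH_2| = 2078 kJ.

Reaction 2, by 2078 kJ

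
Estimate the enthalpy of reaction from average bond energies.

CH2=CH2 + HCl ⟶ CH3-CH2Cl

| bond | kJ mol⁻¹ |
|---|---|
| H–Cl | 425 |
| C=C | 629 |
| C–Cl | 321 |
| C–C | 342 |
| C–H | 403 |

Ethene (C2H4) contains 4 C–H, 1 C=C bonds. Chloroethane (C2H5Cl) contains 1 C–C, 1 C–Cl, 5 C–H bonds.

Bonds broken (reactants):
  C–H: 4 × 403 = 1612
  C=C: 1 × 629 = 629
  H–Cl: 1 × 425 = 425
  Σ(broken) = 2666 kJ
Bonds formed (products):
  C–C: 1 × 342 = 342
  C–Cl: 1 × 321 = 321
  C–H: 5 × 403 = 2015
  Σ(formed) = 2678 kJ
ΔH = Σ(broken) − Σ(formed) = 2666 − 2678 = −12 kJ

ΔH ≈ −12 kJ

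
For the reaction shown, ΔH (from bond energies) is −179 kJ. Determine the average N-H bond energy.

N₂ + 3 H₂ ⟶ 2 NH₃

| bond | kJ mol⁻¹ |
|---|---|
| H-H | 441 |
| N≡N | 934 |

Let D be the N-H bond energy.
Σ(broken) = 3×441 + 1×934 = 2257
Σ(formed) = 6×D = 6D
ΔH = Σ(broken) − Σ(formed) = (2257) − (6D) = +2257 − 6D
Setting this equal to −179 kJ gives 6D = 2436, so D = 406 kJ/mol.

D(N-H) ≈ 406 kJ/mol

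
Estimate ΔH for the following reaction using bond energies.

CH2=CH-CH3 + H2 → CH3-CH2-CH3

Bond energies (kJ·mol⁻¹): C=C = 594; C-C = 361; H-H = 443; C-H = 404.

Bonds broken (reactants):
  C-C: 1 × 361 = 361
  C-H: 6 × 404 = 2424
  C=C: 1 × 594 = 594
  H-H: 1 × 443 = 443
  Σ(broken) = 3822 kJ
Bonds formed (products):
  C-C: 2 × 361 = 722
  C-H: 8 × 404 = 3232
  Σ(formed) = 3954 kJ
ΔH = Σ(broken) − Σ(formed) = 3822 − 3954 = −132 kJ

ΔH ≈ −132 kJ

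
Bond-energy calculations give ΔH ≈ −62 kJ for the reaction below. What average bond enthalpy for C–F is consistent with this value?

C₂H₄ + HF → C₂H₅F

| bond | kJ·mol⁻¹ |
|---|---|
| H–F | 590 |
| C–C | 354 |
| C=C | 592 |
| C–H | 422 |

D(C–F) ≈ 468 kJ/mol

Let D be the C–F bond energy.
Σ(broken) = 4×422 + 1×592 + 1×590 = 2870
Σ(formed) = 1×354 + 1×D + 5×422 = 2464 + D
ΔH = Σ(broken) − Σ(formed) = (2870) − (2464 + D) = +406 − D
Setting this equal to −62 kJ gives D = 468 kJ/mol.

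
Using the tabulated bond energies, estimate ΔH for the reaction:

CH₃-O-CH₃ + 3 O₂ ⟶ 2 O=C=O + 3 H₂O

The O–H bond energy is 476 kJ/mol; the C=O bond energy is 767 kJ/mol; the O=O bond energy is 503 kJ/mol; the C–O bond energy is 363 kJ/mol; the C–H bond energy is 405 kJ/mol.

ΔH ≈ −1259 kJ

Bonds broken (reactants):
  C–H: 6 × 405 = 2430
  C–O: 2 × 363 = 726
  O=O: 3 × 503 = 1509
  Σ(broken) = 4665 kJ
Bonds formed (products):
  C=O: 4 × 767 = 3068
  O–H: 6 × 476 = 2856
  Σ(formed) = 5924 kJ
ΔH = Σ(broken) − Σ(formed) = 4665 − 5924 = −1259 kJ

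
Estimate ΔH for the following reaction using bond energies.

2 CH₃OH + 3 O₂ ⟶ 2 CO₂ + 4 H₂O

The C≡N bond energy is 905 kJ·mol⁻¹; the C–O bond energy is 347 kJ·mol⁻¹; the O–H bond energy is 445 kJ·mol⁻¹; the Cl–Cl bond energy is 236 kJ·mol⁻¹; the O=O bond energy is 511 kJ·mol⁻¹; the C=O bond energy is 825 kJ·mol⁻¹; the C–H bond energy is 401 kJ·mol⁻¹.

ΔH ≈ −1337 kJ

Bonds broken (reactants):
  C–H: 6 × 401 = 2406
  C–O: 2 × 347 = 694
  O–H: 2 × 445 = 890
  O=O: 3 × 511 = 1533
  Σ(broken) = 5523 kJ
Bonds formed (products):
  C=O: 4 × 825 = 3300
  O–H: 8 × 445 = 3560
  Σ(formed) = 6860 kJ
ΔH = Σ(broken) − Σ(formed) = 5523 − 6860 = −1337 kJ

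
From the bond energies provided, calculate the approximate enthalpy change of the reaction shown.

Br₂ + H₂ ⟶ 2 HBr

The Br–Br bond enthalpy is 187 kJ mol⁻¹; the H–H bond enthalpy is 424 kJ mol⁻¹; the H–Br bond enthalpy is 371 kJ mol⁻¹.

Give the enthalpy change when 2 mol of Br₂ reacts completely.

Bonds broken (reactants):
  Br–Br: 1 × 187 = 187
  H–H: 1 × 424 = 424
  Σ(broken) = 611 kJ
Bonds formed (products):
  H–Br: 2 × 371 = 742
  Σ(formed) = 742 kJ
ΔH = Σ(broken) − Σ(formed) = 611 − 742 = −131 kJ
For 2× the reaction as written: 2 × (−131) = −262 kJ

ΔH = −262 kJ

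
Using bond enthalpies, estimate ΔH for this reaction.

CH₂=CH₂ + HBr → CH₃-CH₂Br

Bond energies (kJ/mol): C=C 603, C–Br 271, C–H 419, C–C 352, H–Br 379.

Bonds broken (reactants):
  C–H: 4 × 419 = 1676
  C=C: 1 × 603 = 603
  H–Br: 1 × 379 = 379
  Σ(broken) = 2658 kJ
Bonds formed (products):
  C–Br: 1 × 271 = 271
  C–C: 1 × 352 = 352
  C–H: 5 × 419 = 2095
  Σ(formed) = 2718 kJ
ΔH = Σ(broken) − Σ(formed) = 2658 − 2718 = −60 kJ

ΔH ≈ −60 kJ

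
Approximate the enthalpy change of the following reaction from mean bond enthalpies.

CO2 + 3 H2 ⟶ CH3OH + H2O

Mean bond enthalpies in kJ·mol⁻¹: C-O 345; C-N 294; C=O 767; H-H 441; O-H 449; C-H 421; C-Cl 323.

ΔH ≈ −98 kJ

Bonds broken (reactants):
  C=O: 2 × 767 = 1534
  H-H: 3 × 441 = 1323
  Σ(broken) = 2857 kJ
Bonds formed (products):
  C-H: 3 × 421 = 1263
  C-O: 1 × 345 = 345
  O-H: 3 × 449 = 1347
  Σ(formed) = 2955 kJ
ΔH = Σ(broken) − Σ(formed) = 2857 − 2955 = −98 kJ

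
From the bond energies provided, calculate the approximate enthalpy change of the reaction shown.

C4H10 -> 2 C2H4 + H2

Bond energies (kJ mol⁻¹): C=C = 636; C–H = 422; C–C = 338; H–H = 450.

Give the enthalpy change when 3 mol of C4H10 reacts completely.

ΔH = +408 kJ

Bonds broken (reactants):
  C–C: 3 × 338 = 1014
  C–H: 10 × 422 = 4220
  Σ(broken) = 5234 kJ
Bonds formed (products):
  C–H: 8 × 422 = 3376
  C=C: 2 × 636 = 1272
  H–H: 1 × 450 = 450
  Σ(formed) = 5098 kJ
ΔH = Σ(broken) − Σ(formed) = 5234 − 5098 = +136 kJ
For 3× the reaction as written: 3 × (+136) = +408 kJ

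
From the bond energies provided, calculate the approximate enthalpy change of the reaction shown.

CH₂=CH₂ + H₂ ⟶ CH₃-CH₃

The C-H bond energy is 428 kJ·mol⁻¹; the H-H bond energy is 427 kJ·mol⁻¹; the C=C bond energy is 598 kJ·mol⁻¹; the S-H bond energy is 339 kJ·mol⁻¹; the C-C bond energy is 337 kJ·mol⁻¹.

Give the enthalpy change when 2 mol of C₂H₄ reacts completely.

ΔH = −336 kJ

Bonds broken (reactants):
  C-H: 4 × 428 = 1712
  C=C: 1 × 598 = 598
  H-H: 1 × 427 = 427
  Σ(broken) = 2737 kJ
Bonds formed (products):
  C-C: 1 × 337 = 337
  C-H: 6 × 428 = 2568
  Σ(formed) = 2905 kJ
ΔH = Σ(broken) − Σ(formed) = 2737 − 2905 = −168 kJ
For 2× the reaction as written: 2 × (−168) = −336 kJ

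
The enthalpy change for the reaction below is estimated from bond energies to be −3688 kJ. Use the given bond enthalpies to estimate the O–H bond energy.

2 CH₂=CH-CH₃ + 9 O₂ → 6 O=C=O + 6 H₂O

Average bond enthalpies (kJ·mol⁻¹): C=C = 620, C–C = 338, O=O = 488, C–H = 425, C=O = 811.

Let D be the O–H bond energy.
Σ(broken) = 2×338 + 12×425 + 2×620 + 9×488 = 11408
Σ(formed) = 12×811 + 12×D = 9732 + 12D
ΔH = Σ(broken) − Σ(formed) = (11408) − (9732 + 12D) = +1676 − 12D
Setting this equal to −3688 kJ gives 12D = 5364, so D = 447 kJ/mol.

D(O–H) ≈ 447 kJ/mol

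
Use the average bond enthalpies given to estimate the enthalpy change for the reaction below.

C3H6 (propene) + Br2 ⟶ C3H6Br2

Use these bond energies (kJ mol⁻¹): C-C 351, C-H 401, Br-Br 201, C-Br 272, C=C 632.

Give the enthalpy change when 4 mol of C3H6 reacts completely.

ΔH = −248 kJ

Bonds broken (reactants):
  Br-Br: 1 × 201 = 201
  C-C: 1 × 351 = 351
  C-H: 6 × 401 = 2406
  C=C: 1 × 632 = 632
  Σ(broken) = 3590 kJ
Bonds formed (products):
  C-Br: 2 × 272 = 544
  C-C: 2 × 351 = 702
  C-H: 6 × 401 = 2406
  Σ(formed) = 3652 kJ
ΔH = Σ(broken) − Σ(formed) = 3590 − 3652 = −62 kJ
For 4× the reaction as written: 4 × (−62) = −248 kJ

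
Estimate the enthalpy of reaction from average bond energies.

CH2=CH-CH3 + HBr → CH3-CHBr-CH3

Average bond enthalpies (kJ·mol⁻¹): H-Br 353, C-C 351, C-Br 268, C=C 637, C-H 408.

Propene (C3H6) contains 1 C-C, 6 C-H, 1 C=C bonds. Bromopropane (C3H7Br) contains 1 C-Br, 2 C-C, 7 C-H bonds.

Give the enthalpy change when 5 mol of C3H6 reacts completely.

Bonds broken (reactants):
  C-C: 1 × 351 = 351
  C-H: 6 × 408 = 2448
  C=C: 1 × 637 = 637
  H-Br: 1 × 353 = 353
  Σ(broken) = 3789 kJ
Bonds formed (products):
  C-Br: 1 × 268 = 268
  C-C: 2 × 351 = 702
  C-H: 7 × 408 = 2856
  Σ(formed) = 3826 kJ
ΔH = Σ(broken) − Σ(formed) = 3789 − 3826 = −37 kJ
For 5× the reaction as written: 5 × (−37) = −185 kJ

ΔH = −185 kJ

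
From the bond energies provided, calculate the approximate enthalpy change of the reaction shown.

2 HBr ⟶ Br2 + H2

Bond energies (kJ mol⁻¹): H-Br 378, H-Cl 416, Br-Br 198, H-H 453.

Bonds broken (reactants):
  H-Br: 2 × 378 = 756
  Σ(broken) = 756 kJ
Bonds formed (products):
  Br-Br: 1 × 198 = 198
  H-H: 1 × 453 = 453
  Σ(formed) = 651 kJ
ΔH = Σ(broken) − Σ(formed) = 756 − 651 = +105 kJ

ΔH ≈ +105 kJ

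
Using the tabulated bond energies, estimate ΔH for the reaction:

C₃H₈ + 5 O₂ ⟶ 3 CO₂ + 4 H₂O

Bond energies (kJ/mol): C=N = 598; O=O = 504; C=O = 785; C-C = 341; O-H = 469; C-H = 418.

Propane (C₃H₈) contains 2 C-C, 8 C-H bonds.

Bonds broken (reactants):
  C-C: 2 × 341 = 682
  C-H: 8 × 418 = 3344
  O=O: 5 × 504 = 2520
  Σ(broken) = 6546 kJ
Bonds formed (products):
  C=O: 6 × 785 = 4710
  O-H: 8 × 469 = 3752
  Σ(formed) = 8462 kJ
ΔH = Σ(broken) − Σ(formed) = 6546 − 8462 = −1916 kJ

ΔH ≈ −1916 kJ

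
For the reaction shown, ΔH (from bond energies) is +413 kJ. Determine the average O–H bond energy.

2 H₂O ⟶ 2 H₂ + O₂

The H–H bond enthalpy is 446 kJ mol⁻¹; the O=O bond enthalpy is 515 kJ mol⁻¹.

Let D be the O–H bond energy.
Σ(broken) = 4×D = 4D
Σ(formed) = 2×446 + 1×515 = 1407
ΔH = Σ(broken) − Σ(formed) = (4D) − (1407) = −1407 + 4D
Setting this equal to +413 kJ gives 4D = 1820, so D = 455 kJ/mol.

D(O–H) ≈ 455 kJ/mol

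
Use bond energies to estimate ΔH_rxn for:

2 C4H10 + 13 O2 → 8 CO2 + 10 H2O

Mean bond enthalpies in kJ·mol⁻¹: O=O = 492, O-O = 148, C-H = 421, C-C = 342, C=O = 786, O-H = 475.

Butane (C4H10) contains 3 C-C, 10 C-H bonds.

Bonds broken (reactants):
  C-C: 6 × 342 = 2052
  C-H: 20 × 421 = 8420
  O=O: 13 × 492 = 6396
  Σ(broken) = 16868 kJ
Bonds formed (products):
  C=O: 16 × 786 = 12576
  O-H: 20 × 475 = 9500
  Σ(formed) = 22076 kJ
ΔH = Σ(broken) − Σ(formed) = 16868 − 22076 = −5208 kJ

ΔH ≈ −5208 kJ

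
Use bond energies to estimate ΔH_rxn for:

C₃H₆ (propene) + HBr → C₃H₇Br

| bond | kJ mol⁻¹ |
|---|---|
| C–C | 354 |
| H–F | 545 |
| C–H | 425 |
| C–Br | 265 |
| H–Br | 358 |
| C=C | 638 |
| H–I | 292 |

ΔH ≈ −48 kJ

Bonds broken (reactants):
  C–C: 1 × 354 = 354
  C–H: 6 × 425 = 2550
  C=C: 1 × 638 = 638
  H–Br: 1 × 358 = 358
  Σ(broken) = 3900 kJ
Bonds formed (products):
  C–Br: 1 × 265 = 265
  C–C: 2 × 354 = 708
  C–H: 7 × 425 = 2975
  Σ(formed) = 3948 kJ
ΔH = Σ(broken) − Σ(formed) = 3900 − 3948 = −48 kJ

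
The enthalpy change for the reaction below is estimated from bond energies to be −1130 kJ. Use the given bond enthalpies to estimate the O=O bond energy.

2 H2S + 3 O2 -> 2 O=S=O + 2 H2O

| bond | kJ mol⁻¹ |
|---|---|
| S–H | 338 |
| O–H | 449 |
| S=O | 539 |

D(O=O) ≈ 490 kJ/mol

Let D be the O=O bond energy.
Σ(broken) = 3×D + 4×338 = 1352 + 3D
Σ(formed) = 4×449 + 4×539 = 3952
ΔH = Σ(broken) − Σ(formed) = (1352 + 3D) − (3952) = −2600 + 3D
Setting this equal to −1130 kJ gives 3D = 1470, so D = 490 kJ/mol.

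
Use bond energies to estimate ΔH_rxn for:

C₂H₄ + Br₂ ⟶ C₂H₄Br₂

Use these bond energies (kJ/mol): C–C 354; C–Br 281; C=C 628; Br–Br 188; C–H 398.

ΔH ≈ −100 kJ

Bonds broken (reactants):
  Br–Br: 1 × 188 = 188
  C–H: 4 × 398 = 1592
  C=C: 1 × 628 = 628
  Σ(broken) = 2408 kJ
Bonds formed (products):
  C–Br: 2 × 281 = 562
  C–C: 1 × 354 = 354
  C–H: 4 × 398 = 1592
  Σ(formed) = 2508 kJ
ΔH = Σ(broken) − Σ(formed) = 2408 − 2508 = −100 kJ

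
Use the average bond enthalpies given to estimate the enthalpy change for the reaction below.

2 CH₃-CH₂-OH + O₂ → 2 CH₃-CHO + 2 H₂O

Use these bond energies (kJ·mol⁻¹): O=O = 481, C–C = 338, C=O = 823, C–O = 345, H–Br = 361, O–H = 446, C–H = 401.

ΔH ≈ −565 kJ

Bonds broken (reactants):
  C–C: 2 × 338 = 676
  C–H: 10 × 401 = 4010
  C–O: 2 × 345 = 690
  O–H: 2 × 446 = 892
  O=O: 1 × 481 = 481
  Σ(broken) = 6749 kJ
Bonds formed (products):
  C–C: 2 × 338 = 676
  C–H: 8 × 401 = 3208
  C=O: 2 × 823 = 1646
  O–H: 4 × 446 = 1784
  Σ(formed) = 7314 kJ
ΔH = Σ(broken) − Σ(formed) = 6749 − 7314 = −565 kJ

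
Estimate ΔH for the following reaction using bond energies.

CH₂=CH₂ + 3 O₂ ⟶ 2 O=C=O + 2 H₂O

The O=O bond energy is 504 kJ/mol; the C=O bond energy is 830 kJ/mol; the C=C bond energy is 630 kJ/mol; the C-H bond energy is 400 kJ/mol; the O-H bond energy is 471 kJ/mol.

Bonds broken (reactants):
  C-H: 4 × 400 = 1600
  C=C: 1 × 630 = 630
  O=O: 3 × 504 = 1512
  Σ(broken) = 3742 kJ
Bonds formed (products):
  C=O: 4 × 830 = 3320
  O-H: 4 × 471 = 1884
  Σ(formed) = 5204 kJ
ΔH = Σ(broken) − Σ(formed) = 3742 − 5204 = −1462 kJ

ΔH ≈ −1462 kJ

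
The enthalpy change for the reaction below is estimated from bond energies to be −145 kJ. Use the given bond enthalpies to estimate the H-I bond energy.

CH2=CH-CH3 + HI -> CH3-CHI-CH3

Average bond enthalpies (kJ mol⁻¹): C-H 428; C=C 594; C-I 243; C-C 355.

Let D be the H-I bond energy.
Σ(broken) = 1×355 + 6×428 + 1×594 + 1×D = 3517 + D
Σ(formed) = 2×355 + 7×428 + 1×243 = 3949
ΔH = Σ(broken) − Σ(formed) = (3517 + D) − (3949) = −432 + D
Setting this equal to −145 kJ gives D = 287 kJ/mol.

D(H-I) ≈ 287 kJ/mol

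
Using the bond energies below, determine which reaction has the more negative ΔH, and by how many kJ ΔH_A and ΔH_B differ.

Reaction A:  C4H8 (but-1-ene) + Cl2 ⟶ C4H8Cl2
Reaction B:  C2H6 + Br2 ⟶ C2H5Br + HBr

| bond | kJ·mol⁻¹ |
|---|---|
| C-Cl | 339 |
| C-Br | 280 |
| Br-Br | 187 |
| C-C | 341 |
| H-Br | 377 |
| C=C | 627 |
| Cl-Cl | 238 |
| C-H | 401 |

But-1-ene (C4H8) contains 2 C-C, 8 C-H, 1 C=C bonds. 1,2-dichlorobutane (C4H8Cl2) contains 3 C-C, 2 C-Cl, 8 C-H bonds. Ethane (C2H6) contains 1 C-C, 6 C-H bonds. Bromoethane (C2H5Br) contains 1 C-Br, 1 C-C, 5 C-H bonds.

Reaction A, by 85 kJ

Reaction A:
  Bonds broken (reactants):
    C-C: 2 × 341 = 682
    C-H: 8 × 401 = 3208
    C=C: 1 × 627 = 627
    Cl-Cl: 1 × 238 = 238
    Σ(broken) = 4755 kJ
  Bonds formed (products):
    C-C: 3 × 341 = 1023
    C-Cl: 2 × 339 = 678
    C-H: 8 × 401 = 3208
    Σ(formed) = 4909 kJ
  ΔH_A = 4755 − 4909 = −154 kJ
Reaction B:
  Bonds broken (reactants):
    Br-Br: 1 × 187 = 187
    C-C: 1 × 341 = 341
    C-H: 6 × 401 = 2406
    Σ(broken) = 2934 kJ
  Bonds formed (products):
    C-Br: 1 × 280 = 280
    C-C: 1 × 341 = 341
    C-H: 5 × 401 = 2005
    H-Br: 1 × 377 = 377
    Σ(formed) = 3003 kJ
  ΔH_B = 2934 − 3003 = −69 kJ
ΔH_A − ΔH_B = −85 kJ, so reaction A has the more negative ΔH; |ΔH_A − ΔH_B| = 85 kJ.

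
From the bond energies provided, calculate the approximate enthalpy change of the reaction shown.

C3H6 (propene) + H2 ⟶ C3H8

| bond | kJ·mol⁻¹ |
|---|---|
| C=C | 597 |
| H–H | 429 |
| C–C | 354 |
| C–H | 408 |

ΔH ≈ −144 kJ

Bonds broken (reactants):
  C–C: 1 × 354 = 354
  C–H: 6 × 408 = 2448
  C=C: 1 × 597 = 597
  H–H: 1 × 429 = 429
  Σ(broken) = 3828 kJ
Bonds formed (products):
  C–C: 2 × 354 = 708
  C–H: 8 × 408 = 3264
  Σ(formed) = 3972 kJ
ΔH = Σ(broken) − Σ(formed) = 3828 − 3972 = −144 kJ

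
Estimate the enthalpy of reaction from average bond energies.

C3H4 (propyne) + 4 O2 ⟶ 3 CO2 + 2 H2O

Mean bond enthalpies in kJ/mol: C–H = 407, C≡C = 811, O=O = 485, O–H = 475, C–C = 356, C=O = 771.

Bonds broken (reactants):
  C≡C: 1 × 811 = 811
  C–C: 1 × 356 = 356
  C–H: 4 × 407 = 1628
  O=O: 4 × 485 = 1940
  Σ(broken) = 4735 kJ
Bonds formed (products):
  C=O: 6 × 771 = 4626
  O–H: 4 × 475 = 1900
  Σ(formed) = 6526 kJ
ΔH = Σ(broken) − Σ(formed) = 4735 − 6526 = −1791 kJ

ΔH ≈ −1791 kJ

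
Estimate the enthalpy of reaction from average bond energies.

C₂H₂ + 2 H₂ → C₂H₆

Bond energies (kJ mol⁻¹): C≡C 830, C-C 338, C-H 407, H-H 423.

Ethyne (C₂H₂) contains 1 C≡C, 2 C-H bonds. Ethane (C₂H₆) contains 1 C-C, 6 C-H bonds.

Bonds broken (reactants):
  C≡C: 1 × 830 = 830
  C-H: 2 × 407 = 814
  H-H: 2 × 423 = 846
  Σ(broken) = 2490 kJ
Bonds formed (products):
  C-C: 1 × 338 = 338
  C-H: 6 × 407 = 2442
  Σ(formed) = 2780 kJ
ΔH = Σ(broken) − Σ(formed) = 2490 − 2780 = −290 kJ

ΔH ≈ −290 kJ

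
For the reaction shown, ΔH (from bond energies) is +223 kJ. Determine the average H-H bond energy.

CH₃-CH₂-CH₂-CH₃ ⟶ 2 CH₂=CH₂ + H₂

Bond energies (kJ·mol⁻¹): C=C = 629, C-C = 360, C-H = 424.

Let D be the H-H bond energy.
Σ(broken) = 3×360 + 10×424 = 5320
Σ(formed) = 8×424 + 2×629 + 1×D = 4650 + D
ΔH = Σ(broken) − Σ(formed) = (5320) − (4650 + D) = +670 − D
Setting this equal to +223 kJ gives D = 447 kJ/mol.

D(H-H) ≈ 447 kJ/mol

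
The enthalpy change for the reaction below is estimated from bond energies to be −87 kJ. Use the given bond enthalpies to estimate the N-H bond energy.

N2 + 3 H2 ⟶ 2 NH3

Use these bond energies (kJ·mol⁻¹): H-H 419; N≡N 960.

D(N-H) ≈ 384 kJ/mol

Let D be the N-H bond energy.
Σ(broken) = 3×419 + 1×960 = 2217
Σ(formed) = 6×D = 6D
ΔH = Σ(broken) − Σ(formed) = (2217) − (6D) = +2217 − 6D
Setting this equal to −87 kJ gives 6D = 2304, so D = 384 kJ/mol.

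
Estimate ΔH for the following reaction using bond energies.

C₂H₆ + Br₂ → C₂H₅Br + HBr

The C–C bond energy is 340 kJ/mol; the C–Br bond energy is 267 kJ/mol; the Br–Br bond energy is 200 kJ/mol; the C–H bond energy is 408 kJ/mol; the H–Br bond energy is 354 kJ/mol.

ΔH ≈ −13 kJ

Bonds broken (reactants):
  Br–Br: 1 × 200 = 200
  C–C: 1 × 340 = 340
  C–H: 6 × 408 = 2448
  Σ(broken) = 2988 kJ
Bonds formed (products):
  C–Br: 1 × 267 = 267
  C–C: 1 × 340 = 340
  C–H: 5 × 408 = 2040
  H–Br: 1 × 354 = 354
  Σ(formed) = 3001 kJ
ΔH = Σ(broken) − Σ(formed) = 2988 − 3001 = −13 kJ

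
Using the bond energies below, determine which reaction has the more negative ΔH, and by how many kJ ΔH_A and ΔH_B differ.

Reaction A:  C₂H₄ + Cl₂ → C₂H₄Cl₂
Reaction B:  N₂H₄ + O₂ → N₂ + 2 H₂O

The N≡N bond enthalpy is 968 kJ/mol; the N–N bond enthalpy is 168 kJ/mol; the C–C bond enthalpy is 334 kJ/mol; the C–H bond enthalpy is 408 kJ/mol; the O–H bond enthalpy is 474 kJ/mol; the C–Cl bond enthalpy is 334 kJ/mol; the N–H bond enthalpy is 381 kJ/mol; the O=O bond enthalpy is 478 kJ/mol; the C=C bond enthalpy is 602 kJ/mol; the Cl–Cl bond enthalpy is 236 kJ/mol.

Reaction A:
  Bonds broken (reactants):
    C–H: 4 × 408 = 1632
    C=C: 1 × 602 = 602
    Cl–Cl: 1 × 236 = 236
    Σ(broken) = 2470 kJ
  Bonds formed (products):
    C–C: 1 × 334 = 334
    C–Cl: 2 × 334 = 668
    C–H: 4 × 408 = 1632
    Σ(formed) = 2634 kJ
  ΔH_A = 2470 − 2634 = −164 kJ
Reaction B:
  Bonds broken (reactants):
    N–H: 4 × 381 = 1524
    N–N: 1 × 168 = 168
    O=O: 1 × 478 = 478
    Σ(broken) = 2170 kJ
  Bonds formed (products):
    N≡N: 1 × 968 = 968
    O–H: 4 × 474 = 1896
    Σ(formed) = 2864 kJ
  ΔH_B = 2170 − 2864 = −694 kJ
ΔH_A − ΔH_B = +530 kJ, so reaction B has the more negative ΔH; |ΔH_A − ΔH_B| = 530 kJ.

Reaction B, by 530 kJ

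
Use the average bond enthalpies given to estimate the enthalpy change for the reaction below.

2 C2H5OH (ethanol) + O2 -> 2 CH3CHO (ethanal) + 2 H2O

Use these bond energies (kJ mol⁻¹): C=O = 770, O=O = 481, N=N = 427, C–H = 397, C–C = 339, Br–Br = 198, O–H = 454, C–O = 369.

ΔH ≈ −435 kJ

Bonds broken (reactants):
  C–C: 2 × 339 = 678
  C–H: 10 × 397 = 3970
  C–O: 2 × 369 = 738
  O–H: 2 × 454 = 908
  O=O: 1 × 481 = 481
  Σ(broken) = 6775 kJ
Bonds formed (products):
  C–C: 2 × 339 = 678
  C–H: 8 × 397 = 3176
  C=O: 2 × 770 = 1540
  O–H: 4 × 454 = 1816
  Σ(formed) = 7210 kJ
ΔH = Σ(broken) − Σ(formed) = 6775 − 7210 = −435 kJ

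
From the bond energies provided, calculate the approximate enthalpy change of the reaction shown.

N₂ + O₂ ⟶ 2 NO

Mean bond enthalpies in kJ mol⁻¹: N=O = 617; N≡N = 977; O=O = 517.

Bonds broken (reactants):
  N≡N: 1 × 977 = 977
  O=O: 1 × 517 = 517
  Σ(broken) = 1494 kJ
Bonds formed (products):
  N=O: 2 × 617 = 1234
  Σ(formed) = 1234 kJ
ΔH = Σ(broken) − Σ(formed) = 1494 − 1234 = +260 kJ

ΔH ≈ +260 kJ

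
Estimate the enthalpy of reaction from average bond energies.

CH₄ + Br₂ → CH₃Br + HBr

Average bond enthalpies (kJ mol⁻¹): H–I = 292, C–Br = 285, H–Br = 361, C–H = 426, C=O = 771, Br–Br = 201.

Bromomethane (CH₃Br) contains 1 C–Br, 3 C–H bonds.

ΔH ≈ −19 kJ

Bonds broken (reactants):
  Br–Br: 1 × 201 = 201
  C–H: 4 × 426 = 1704
  Σ(broken) = 1905 kJ
Bonds formed (products):
  C–Br: 1 × 285 = 285
  C–H: 3 × 426 = 1278
  H–Br: 1 × 361 = 361
  Σ(formed) = 1924 kJ
ΔH = Σ(broken) − Σ(formed) = 1905 − 1924 = −19 kJ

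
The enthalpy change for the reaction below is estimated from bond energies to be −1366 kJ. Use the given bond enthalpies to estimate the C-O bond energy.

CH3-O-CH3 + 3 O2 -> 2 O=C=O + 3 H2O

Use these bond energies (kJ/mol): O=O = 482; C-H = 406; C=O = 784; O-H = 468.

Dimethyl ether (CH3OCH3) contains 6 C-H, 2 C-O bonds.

D(C-O) ≈ 348 kJ/mol

Let D be the C-O bond energy.
Σ(broken) = 6×406 + 2×D + 3×482 = 3882 + 2D
Σ(formed) = 4×784 + 6×468 = 5944
ΔH = Σ(broken) − Σ(formed) = (3882 + 2D) − (5944) = −2062 + 2D
Setting this equal to −1366 kJ gives 2D = 696, so D = 348 kJ/mol.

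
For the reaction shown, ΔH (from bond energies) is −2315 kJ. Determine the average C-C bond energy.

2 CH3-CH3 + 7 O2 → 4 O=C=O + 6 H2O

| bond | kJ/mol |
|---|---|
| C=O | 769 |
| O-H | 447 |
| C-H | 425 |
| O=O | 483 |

D(C-C) ≈ 360 kJ/mol

Let D be the C-C bond energy.
Σ(broken) = 2×D + 12×425 + 7×483 = 8481 + 2D
Σ(formed) = 8×769 + 12×447 = 11516
ΔH = Σ(broken) − Σ(formed) = (8481 + 2D) − (11516) = −3035 + 2D
Setting this equal to −2315 kJ gives 2D = 720, so D = 360 kJ/mol.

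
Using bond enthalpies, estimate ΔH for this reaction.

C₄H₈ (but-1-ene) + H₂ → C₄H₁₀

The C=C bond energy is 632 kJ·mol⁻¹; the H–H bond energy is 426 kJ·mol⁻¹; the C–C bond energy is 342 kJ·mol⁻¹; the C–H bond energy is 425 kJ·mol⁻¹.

ΔH ≈ −134 kJ

Bonds broken (reactants):
  C–C: 2 × 342 = 684
  C–H: 8 × 425 = 3400
  C=C: 1 × 632 = 632
  H–H: 1 × 426 = 426
  Σ(broken) = 5142 kJ
Bonds formed (products):
  C–C: 3 × 342 = 1026
  C–H: 10 × 425 = 4250
  Σ(formed) = 5276 kJ
ΔH = Σ(broken) − Σ(formed) = 5142 − 5276 = −134 kJ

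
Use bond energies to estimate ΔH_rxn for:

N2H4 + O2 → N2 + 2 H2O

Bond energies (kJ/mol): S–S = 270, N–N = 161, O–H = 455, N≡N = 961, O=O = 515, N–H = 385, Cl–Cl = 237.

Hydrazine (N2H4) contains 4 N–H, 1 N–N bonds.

Bonds broken (reactants):
  N–H: 4 × 385 = 1540
  N–N: 1 × 161 = 161
  O=O: 1 × 515 = 515
  Σ(broken) = 2216 kJ
Bonds formed (products):
  N≡N: 1 × 961 = 961
  O–H: 4 × 455 = 1820
  Σ(formed) = 2781 kJ
ΔH = Σ(broken) − Σ(formed) = 2216 − 2781 = −565 kJ

ΔH ≈ −565 kJ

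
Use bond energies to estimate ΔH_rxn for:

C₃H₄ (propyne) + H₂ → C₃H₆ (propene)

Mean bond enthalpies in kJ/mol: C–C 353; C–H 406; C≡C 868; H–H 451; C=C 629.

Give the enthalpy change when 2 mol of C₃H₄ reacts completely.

Bonds broken (reactants):
  C≡C: 1 × 868 = 868
  C–C: 1 × 353 = 353
  C–H: 4 × 406 = 1624
  H–H: 1 × 451 = 451
  Σ(broken) = 3296 kJ
Bonds formed (products):
  C–C: 1 × 353 = 353
  C–H: 6 × 406 = 2436
  C=C: 1 × 629 = 629
  Σ(formed) = 3418 kJ
ΔH = Σ(broken) − Σ(formed) = 3296 − 3418 = −122 kJ
For 2× the reaction as written: 2 × (−122) = −244 kJ

ΔH = −244 kJ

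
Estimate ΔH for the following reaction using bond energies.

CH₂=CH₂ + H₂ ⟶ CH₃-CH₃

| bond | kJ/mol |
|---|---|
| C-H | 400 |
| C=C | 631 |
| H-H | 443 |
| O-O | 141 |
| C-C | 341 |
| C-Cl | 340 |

ΔH ≈ −67 kJ

Bonds broken (reactants):
  C-H: 4 × 400 = 1600
  C=C: 1 × 631 = 631
  H-H: 1 × 443 = 443
  Σ(broken) = 2674 kJ
Bonds formed (products):
  C-C: 1 × 341 = 341
  C-H: 6 × 400 = 2400
  Σ(formed) = 2741 kJ
ΔH = Σ(broken) − Σ(formed) = 2674 − 2741 = −67 kJ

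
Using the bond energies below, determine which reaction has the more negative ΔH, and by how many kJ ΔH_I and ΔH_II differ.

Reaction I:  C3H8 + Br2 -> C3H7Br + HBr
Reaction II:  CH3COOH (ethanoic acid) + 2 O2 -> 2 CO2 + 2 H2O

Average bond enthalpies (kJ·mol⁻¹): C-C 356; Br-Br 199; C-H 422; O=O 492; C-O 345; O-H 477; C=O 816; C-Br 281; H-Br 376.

Reaction I:
  Bonds broken (reactants):
    Br-Br: 1 × 199 = 199
    C-C: 2 × 356 = 712
    C-H: 8 × 422 = 3376
    Σ(broken) = 4287 kJ
  Bonds formed (products):
    C-Br: 1 × 281 = 281
    C-C: 2 × 356 = 712
    C-H: 7 × 422 = 2954
    H-Br: 1 × 376 = 376
    Σ(formed) = 4323 kJ
  ΔH_I = 4287 − 4323 = −36 kJ
Reaction II:
  Bonds broken (reactants):
    C-C: 1 × 356 = 356
    C-H: 3 × 422 = 1266
    C-O: 1 × 345 = 345
    C=O: 1 × 816 = 816
    O-H: 1 × 477 = 477
    O=O: 2 × 492 = 984
    Σ(broken) = 4244 kJ
  Bonds formed (products):
    C=O: 4 × 816 = 3264
    O-H: 4 × 477 = 1908
    Σ(formed) = 5172 kJ
  ΔH_II = 4244 − 5172 = −928 kJ
ΔH_I − ΔH_II = +892 kJ, so reaction II has the more negative ΔH; |ΔH_I − ΔH_II| = 892 kJ.

Reaction II, by 892 kJ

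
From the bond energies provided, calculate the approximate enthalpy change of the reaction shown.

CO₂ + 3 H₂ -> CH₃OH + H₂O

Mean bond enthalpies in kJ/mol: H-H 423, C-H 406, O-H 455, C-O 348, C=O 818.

Bonds broken (reactants):
  C=O: 2 × 818 = 1636
  H-H: 3 × 423 = 1269
  Σ(broken) = 2905 kJ
Bonds formed (products):
  C-H: 3 × 406 = 1218
  C-O: 1 × 348 = 348
  O-H: 3 × 455 = 1365
  Σ(formed) = 2931 kJ
ΔH = Σ(broken) − Σ(formed) = 2905 − 2931 = −26 kJ

ΔH ≈ −26 kJ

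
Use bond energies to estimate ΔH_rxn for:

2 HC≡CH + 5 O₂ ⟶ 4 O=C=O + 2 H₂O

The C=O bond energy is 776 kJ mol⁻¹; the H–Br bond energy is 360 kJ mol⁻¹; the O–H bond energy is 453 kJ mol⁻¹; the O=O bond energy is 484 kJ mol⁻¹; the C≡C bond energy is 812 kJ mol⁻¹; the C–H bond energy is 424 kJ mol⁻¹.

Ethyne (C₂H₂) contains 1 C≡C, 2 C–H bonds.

Bonds broken (reactants):
  C≡C: 2 × 812 = 1624
  C–H: 4 × 424 = 1696
  O=O: 5 × 484 = 2420
  Σ(broken) = 5740 kJ
Bonds formed (products):
  C=O: 8 × 776 = 6208
  O–H: 4 × 453 = 1812
  Σ(formed) = 8020 kJ
ΔH = Σ(broken) − Σ(formed) = 5740 − 8020 = −2280 kJ

ΔH ≈ −2280 kJ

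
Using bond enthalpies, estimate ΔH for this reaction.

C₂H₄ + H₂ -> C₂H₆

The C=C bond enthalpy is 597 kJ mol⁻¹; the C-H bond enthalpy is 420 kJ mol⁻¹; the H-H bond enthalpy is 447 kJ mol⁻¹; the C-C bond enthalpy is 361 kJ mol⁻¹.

Bonds broken (reactants):
  C-H: 4 × 420 = 1680
  C=C: 1 × 597 = 597
  H-H: 1 × 447 = 447
  Σ(broken) = 2724 kJ
Bonds formed (products):
  C-C: 1 × 361 = 361
  C-H: 6 × 420 = 2520
  Σ(formed) = 2881 kJ
ΔH = Σ(broken) − Σ(formed) = 2724 − 2881 = −157 kJ

ΔH ≈ −157 kJ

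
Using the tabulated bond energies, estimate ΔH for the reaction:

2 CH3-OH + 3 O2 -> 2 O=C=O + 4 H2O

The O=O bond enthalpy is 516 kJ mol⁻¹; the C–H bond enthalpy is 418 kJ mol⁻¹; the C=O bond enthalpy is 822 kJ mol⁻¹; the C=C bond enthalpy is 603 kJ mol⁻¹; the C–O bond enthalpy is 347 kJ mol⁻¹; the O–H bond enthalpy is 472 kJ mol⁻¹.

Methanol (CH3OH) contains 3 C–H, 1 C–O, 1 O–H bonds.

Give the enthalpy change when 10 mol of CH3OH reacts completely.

ΔH = −6850 kJ

Bonds broken (reactants):
  C–H: 6 × 418 = 2508
  C–O: 2 × 347 = 694
  O–H: 2 × 472 = 944
  O=O: 3 × 516 = 1548
  Σ(broken) = 5694 kJ
Bonds formed (products):
  C=O: 4 × 822 = 3288
  O–H: 8 × 472 = 3776
  Σ(formed) = 7064 kJ
ΔH = Σ(broken) − Σ(formed) = 5694 − 7064 = −1370 kJ
For 5× the reaction as written: 5 × (−1370) = −6850 kJ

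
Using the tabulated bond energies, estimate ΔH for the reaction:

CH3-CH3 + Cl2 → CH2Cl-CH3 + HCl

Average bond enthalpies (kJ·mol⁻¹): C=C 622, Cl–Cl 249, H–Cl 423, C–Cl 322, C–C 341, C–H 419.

Bonds broken (reactants):
  C–C: 1 × 341 = 341
  C–H: 6 × 419 = 2514
  Cl–Cl: 1 × 249 = 249
  Σ(broken) = 3104 kJ
Bonds formed (products):
  C–C: 1 × 341 = 341
  C–Cl: 1 × 322 = 322
  C–H: 5 × 419 = 2095
  H–Cl: 1 × 423 = 423
  Σ(formed) = 3181 kJ
ΔH = Σ(broken) − Σ(formed) = 3104 − 3181 = −77 kJ

ΔH ≈ −77 kJ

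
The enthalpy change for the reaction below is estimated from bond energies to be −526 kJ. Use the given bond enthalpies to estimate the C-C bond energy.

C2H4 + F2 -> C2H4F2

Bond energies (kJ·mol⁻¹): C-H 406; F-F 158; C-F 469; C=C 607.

D(C-C) ≈ 353 kJ/mol

Let D be the C-C bond energy.
Σ(broken) = 4×406 + 1×607 + 1×158 = 2389
Σ(formed) = 1×D + 2×469 + 4×406 = 2562 + D
ΔH = Σ(broken) − Σ(formed) = (2389) − (2562 + D) = −173 − D
Setting this equal to −526 kJ gives D = 353 kJ/mol.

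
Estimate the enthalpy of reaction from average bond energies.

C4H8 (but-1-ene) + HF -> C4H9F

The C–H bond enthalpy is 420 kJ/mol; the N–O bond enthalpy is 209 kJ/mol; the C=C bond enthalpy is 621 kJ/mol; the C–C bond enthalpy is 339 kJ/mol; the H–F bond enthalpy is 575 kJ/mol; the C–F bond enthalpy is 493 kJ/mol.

Bonds broken (reactants):
  C–C: 2 × 339 = 678
  C–H: 8 × 420 = 3360
  C=C: 1 × 621 = 621
  H–F: 1 × 575 = 575
  Σ(broken) = 5234 kJ
Bonds formed (products):
  C–C: 3 × 339 = 1017
  C–F: 1 × 493 = 493
  C–H: 9 × 420 = 3780
  Σ(formed) = 5290 kJ
ΔH = Σ(broken) − Σ(formed) = 5234 − 5290 = −56 kJ

ΔH ≈ −56 kJ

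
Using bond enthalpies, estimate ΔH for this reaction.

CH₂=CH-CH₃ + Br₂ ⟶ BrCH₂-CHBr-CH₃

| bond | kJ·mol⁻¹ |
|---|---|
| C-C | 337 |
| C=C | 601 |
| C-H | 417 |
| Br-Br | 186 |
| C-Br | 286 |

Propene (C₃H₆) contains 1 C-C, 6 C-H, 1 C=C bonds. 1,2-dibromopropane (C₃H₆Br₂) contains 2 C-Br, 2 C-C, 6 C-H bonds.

Bonds broken (reactants):
  Br-Br: 1 × 186 = 186
  C-C: 1 × 337 = 337
  C-H: 6 × 417 = 2502
  C=C: 1 × 601 = 601
  Σ(broken) = 3626 kJ
Bonds formed (products):
  C-Br: 2 × 286 = 572
  C-C: 2 × 337 = 674
  C-H: 6 × 417 = 2502
  Σ(formed) = 3748 kJ
ΔH = Σ(broken) − Σ(formed) = 3626 − 3748 = −122 kJ

ΔH ≈ −122 kJ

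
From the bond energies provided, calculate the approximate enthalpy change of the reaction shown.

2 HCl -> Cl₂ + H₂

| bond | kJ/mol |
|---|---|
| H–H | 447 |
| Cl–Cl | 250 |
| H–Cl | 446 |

ΔH ≈ +195 kJ

Bonds broken (reactants):
  H–Cl: 2 × 446 = 892
  Σ(broken) = 892 kJ
Bonds formed (products):
  Cl–Cl: 1 × 250 = 250
  H–H: 1 × 447 = 447
  Σ(formed) = 697 kJ
ΔH = Σ(broken) − Σ(formed) = 892 − 697 = +195 kJ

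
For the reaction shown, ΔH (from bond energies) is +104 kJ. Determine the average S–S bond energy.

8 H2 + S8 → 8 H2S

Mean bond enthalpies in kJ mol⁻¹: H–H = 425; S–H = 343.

Let D be the S–S bond energy.
Σ(broken) = 8×425 + 8×D = 3400 + 8D
Σ(formed) = 16×343 = 5488
ΔH = Σ(broken) − Σ(formed) = (3400 + 8D) − (5488) = −2088 + 8D
Setting this equal to +104 kJ gives 8D = 2192, so D = 274 kJ/mol.

D(S–S) ≈ 274 kJ/mol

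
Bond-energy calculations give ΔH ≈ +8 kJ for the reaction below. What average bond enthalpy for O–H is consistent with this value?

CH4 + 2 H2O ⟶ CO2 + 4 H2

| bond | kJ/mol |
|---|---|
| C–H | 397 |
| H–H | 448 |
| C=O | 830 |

Let D be the O–H bond energy.
Σ(broken) = 4×397 + 4×D = 1588 + 4D
Σ(formed) = 2×830 + 4×448 = 3452
ΔH = Σ(broken) − Σ(formed) = (1588 + 4D) − (3452) = −1864 + 4D
Setting this equal to +8 kJ gives 4D = 1872, so D = 468 kJ/mol.

D(O–H) ≈ 468 kJ/mol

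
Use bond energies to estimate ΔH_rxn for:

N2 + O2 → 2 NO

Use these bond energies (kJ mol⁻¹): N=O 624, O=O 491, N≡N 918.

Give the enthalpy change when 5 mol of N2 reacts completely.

ΔH = +805 kJ

Bonds broken (reactants):
  N≡N: 1 × 918 = 918
  O=O: 1 × 491 = 491
  Σ(broken) = 1409 kJ
Bonds formed (products):
  N=O: 2 × 624 = 1248
  Σ(formed) = 1248 kJ
ΔH = Σ(broken) − Σ(formed) = 1409 − 1248 = +161 kJ
For 5× the reaction as written: 5 × (+161) = +805 kJ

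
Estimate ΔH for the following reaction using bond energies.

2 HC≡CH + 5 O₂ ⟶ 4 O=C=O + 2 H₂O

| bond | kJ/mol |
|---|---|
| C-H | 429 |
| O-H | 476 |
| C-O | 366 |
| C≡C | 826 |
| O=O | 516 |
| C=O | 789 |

Bonds broken (reactants):
  C≡C: 2 × 826 = 1652
  C-H: 4 × 429 = 1716
  O=O: 5 × 516 = 2580
  Σ(broken) = 5948 kJ
Bonds formed (products):
  C=O: 8 × 789 = 6312
  O-H: 4 × 476 = 1904
  Σ(formed) = 8216 kJ
ΔH = Σ(broken) − Σ(formed) = 5948 − 8216 = −2268 kJ

ΔH ≈ −2268 kJ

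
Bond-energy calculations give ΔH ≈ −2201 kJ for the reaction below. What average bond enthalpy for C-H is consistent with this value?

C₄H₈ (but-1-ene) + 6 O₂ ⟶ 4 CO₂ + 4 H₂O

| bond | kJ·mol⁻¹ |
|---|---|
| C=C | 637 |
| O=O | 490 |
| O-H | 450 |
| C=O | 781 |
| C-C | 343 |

D(C-H) ≈ 423 kJ/mol

Let D be the C-H bond energy.
Σ(broken) = 2×343 + 8×D + 1×637 + 6×490 = 4263 + 8D
Σ(formed) = 8×781 + 8×450 = 9848
ΔH = Σ(broken) − Σ(formed) = (4263 + 8D) − (9848) = −5585 + 8D
Setting this equal to −2201 kJ gives 8D = 3384, so D = 423 kJ/mol.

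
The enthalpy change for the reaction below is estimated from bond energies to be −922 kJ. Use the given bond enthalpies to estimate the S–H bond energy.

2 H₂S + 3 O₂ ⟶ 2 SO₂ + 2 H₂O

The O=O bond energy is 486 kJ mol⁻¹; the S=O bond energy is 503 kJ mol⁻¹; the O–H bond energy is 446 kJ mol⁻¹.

Let D be the S–H bond energy.
Σ(broken) = 3×486 + 4×D = 1458 + 4D
Σ(formed) = 4×446 + 4×503 = 3796
ΔH = Σ(broken) − Σ(formed) = (1458 + 4D) − (3796) = −2338 + 4D
Setting this equal to −922 kJ gives 4D = 1416, so D = 354 kJ/mol.

D(S–H) ≈ 354 kJ/mol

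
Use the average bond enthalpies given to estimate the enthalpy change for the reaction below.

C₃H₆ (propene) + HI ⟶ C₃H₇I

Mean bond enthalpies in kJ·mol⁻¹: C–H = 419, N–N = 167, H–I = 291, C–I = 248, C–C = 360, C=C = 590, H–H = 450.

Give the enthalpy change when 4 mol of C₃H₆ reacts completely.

ΔH = −584 kJ

Bonds broken (reactants):
  C–C: 1 × 360 = 360
  C–H: 6 × 419 = 2514
  C=C: 1 × 590 = 590
  H–I: 1 × 291 = 291
  Σ(broken) = 3755 kJ
Bonds formed (products):
  C–C: 2 × 360 = 720
  C–H: 7 × 419 = 2933
  C–I: 1 × 248 = 248
  Σ(formed) = 3901 kJ
ΔH = Σ(broken) − Σ(formed) = 3755 − 3901 = −146 kJ
For 4× the reaction as written: 4 × (−146) = −584 kJ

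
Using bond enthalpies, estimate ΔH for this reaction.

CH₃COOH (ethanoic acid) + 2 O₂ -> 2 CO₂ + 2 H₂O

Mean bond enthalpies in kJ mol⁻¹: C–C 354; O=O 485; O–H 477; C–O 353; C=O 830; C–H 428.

Bonds broken (reactants):
  C–C: 1 × 354 = 354
  C–H: 3 × 428 = 1284
  C–O: 1 × 353 = 353
  C=O: 1 × 830 = 830
  O–H: 1 × 477 = 477
  O=O: 2 × 485 = 970
  Σ(broken) = 4268 kJ
Bonds formed (products):
  C=O: 4 × 830 = 3320
  O–H: 4 × 477 = 1908
  Σ(formed) = 5228 kJ
ΔH = Σ(broken) − Σ(formed) = 4268 − 5228 = −960 kJ

ΔH ≈ −960 kJ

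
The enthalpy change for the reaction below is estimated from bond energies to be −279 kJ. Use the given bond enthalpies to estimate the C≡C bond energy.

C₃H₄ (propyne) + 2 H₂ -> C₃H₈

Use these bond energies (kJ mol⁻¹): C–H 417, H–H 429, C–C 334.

Let D be the C≡C bond energy.
Σ(broken) = 1×D + 1×334 + 4×417 + 2×429 = 2860 + D
Σ(formed) = 2×334 + 8×417 = 4004
ΔH = Σ(broken) − Σ(formed) = (2860 + D) − (4004) = −1144 + D
Setting this equal to −279 kJ gives D = 865 kJ/mol.

D(C≡C) ≈ 865 kJ/mol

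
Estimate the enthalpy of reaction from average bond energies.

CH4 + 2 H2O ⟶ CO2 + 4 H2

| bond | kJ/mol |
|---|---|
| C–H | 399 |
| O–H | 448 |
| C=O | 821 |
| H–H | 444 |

Bonds broken (reactants):
  C–H: 4 × 399 = 1596
  O–H: 4 × 448 = 1792
  Σ(broken) = 3388 kJ
Bonds formed (products):
  C=O: 2 × 821 = 1642
  H–H: 4 × 444 = 1776
  Σ(formed) = 3418 kJ
ΔH = Σ(broken) − Σ(formed) = 3388 − 3418 = −30 kJ

ΔH ≈ −30 kJ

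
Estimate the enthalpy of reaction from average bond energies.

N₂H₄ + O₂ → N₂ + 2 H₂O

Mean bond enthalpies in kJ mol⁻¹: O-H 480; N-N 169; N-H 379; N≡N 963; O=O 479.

Bonds broken (reactants):
  N-H: 4 × 379 = 1516
  N-N: 1 × 169 = 169
  O=O: 1 × 479 = 479
  Σ(broken) = 2164 kJ
Bonds formed (products):
  N≡N: 1 × 963 = 963
  O-H: 4 × 480 = 1920
  Σ(formed) = 2883 kJ
ΔH = Σ(broken) − Σ(formed) = 2164 − 2883 = −719 kJ

ΔH ≈ −719 kJ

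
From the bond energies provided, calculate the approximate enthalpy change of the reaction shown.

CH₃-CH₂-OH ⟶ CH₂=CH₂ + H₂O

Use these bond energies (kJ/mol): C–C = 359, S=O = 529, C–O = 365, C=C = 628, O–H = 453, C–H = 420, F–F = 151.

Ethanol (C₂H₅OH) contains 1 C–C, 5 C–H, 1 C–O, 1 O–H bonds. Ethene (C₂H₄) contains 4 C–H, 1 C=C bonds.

ΔH ≈ +63 kJ

Bonds broken (reactants):
  C–C: 1 × 359 = 359
  C–H: 5 × 420 = 2100
  C–O: 1 × 365 = 365
  O–H: 1 × 453 = 453
  Σ(broken) = 3277 kJ
Bonds formed (products):
  C–H: 4 × 420 = 1680
  C=C: 1 × 628 = 628
  O–H: 2 × 453 = 906
  Σ(formed) = 3214 kJ
ΔH = Σ(broken) − Σ(formed) = 3277 − 3214 = +63 kJ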